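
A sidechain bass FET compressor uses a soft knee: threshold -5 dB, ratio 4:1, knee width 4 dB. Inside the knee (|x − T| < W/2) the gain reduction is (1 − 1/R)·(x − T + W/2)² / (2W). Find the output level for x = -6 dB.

x − T + W/2 = -6 − (-5) + 2 = 1.
GR = (1 − 1/4) × 1² / 8 = 0.75 × 1 / 8 = 0.09375 dB.
Output = -6 − 0.09375 = -6.09375 dB.

-6.09375 dB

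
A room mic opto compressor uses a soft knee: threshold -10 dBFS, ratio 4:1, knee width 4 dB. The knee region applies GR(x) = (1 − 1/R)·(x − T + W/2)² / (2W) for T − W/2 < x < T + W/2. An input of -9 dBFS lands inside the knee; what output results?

x − T + W/2 = -9 − (-10) + 2 = 3.
GR = (1 − 1/4) × 3² / 8 = 0.75 × 9 / 8 = 0.84375 dB.
Output = -9 − 0.84375 = -9.84375 dBFS.

-9.84375 dBFS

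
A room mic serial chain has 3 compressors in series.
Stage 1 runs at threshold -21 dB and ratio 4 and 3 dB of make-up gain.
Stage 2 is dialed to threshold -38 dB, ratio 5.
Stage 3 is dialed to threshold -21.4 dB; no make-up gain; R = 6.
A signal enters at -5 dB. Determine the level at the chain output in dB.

Stage 1: 16 dB above -21 dB, reduced 4:1 to 4 dB above → -17 dB; +3 dB make-up → -14 dB.
Stage 2: overshoot 24 dB → 24/5 = 4.8 dB → -33.2 dB.
Stage 3: -33.2 dB is at or below the -21.4 dB threshold — no compression; output -33.2 dB.

-33.2 dB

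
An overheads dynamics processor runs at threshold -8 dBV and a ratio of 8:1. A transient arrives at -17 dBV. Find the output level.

-17 dBV is 9 dB below the -8 dBV threshold, so no gain reduction is applied.
Output = input = -17 dBV.

-17 dBV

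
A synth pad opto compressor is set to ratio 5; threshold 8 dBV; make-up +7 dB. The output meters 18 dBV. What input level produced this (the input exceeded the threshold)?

23 dBV

Before make-up, the level was 18 − 7 = 11 dBV.
Post-compression overshoot = 11 − 8 = 3 dB.
Input overshoot = R × output overshoot = 15 dB → input = 8 + 15 = 23 dBV.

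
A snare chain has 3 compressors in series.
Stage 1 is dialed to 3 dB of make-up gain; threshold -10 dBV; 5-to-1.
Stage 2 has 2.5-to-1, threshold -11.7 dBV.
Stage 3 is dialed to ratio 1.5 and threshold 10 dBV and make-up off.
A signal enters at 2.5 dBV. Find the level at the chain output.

Stage 1: overshoot 12.5 dB → 12.5/5 = 2.5 dB → -7.5 dBV; +3 dB make-up → -4.5 dBV.
Stage 2: overshoot 7.2 dB → 7.2/2.5 = 2.88 dB → -8.82 dBV.
Stage 3: -8.82 dBV is at or below the 10 dBV threshold — no compression; output -8.82 dBV.

-8.82 dBV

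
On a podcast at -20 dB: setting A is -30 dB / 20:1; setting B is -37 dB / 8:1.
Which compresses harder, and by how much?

A: 10 dB over, compressed to 0.5 dB over, so 9.5 dB of GR.
B: 17 dB over, compressed to 2.125 dB over, so 14.875 dB of GR.
B applies 5.375 dB more gain reduction.

B, by 5.375 dB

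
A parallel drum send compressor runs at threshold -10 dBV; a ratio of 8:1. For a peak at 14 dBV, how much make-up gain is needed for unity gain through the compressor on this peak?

21 dB

Without make-up, output = threshold + overshoot/8 = -10 + 3 = -7 dBV.
Gap to target: 21 dB.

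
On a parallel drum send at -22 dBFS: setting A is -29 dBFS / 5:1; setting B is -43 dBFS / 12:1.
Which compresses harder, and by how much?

A: 7 dB over, compressed to 1.4 dB over, so 5.6 dB of GR.
B: 21 dB over, compressed to 1.75 dB over, so 19.25 dB of GR.
Difference: 13.65 dB in favour of B.

B, by 13.65 dB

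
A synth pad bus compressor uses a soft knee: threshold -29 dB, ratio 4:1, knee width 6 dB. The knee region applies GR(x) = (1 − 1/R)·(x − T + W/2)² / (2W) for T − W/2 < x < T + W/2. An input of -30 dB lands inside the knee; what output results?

-30.25 dB

x − T + W/2 = -30 − (-29) + 3 = 2.
GR = (1 − 1/4) × 2² / 12 = 0.75 × 4 / 12 = 0.25 dB.
Output = -30 − 0.25 = -30.25 dB.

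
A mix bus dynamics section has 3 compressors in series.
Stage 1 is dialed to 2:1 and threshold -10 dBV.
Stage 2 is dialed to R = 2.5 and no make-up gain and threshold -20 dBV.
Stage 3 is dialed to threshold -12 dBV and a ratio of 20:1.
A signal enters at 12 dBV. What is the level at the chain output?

Stage 1: 12 dBV is 22 dB over -10 dBV; at 2:1 that becomes 11 dB over, giving 1 dBV.
Stage 2: 21 dB above -20 dBV, reduced 2.5:1 to 8.4 dB above → -11.6 dBV.
Stage 3: 0.4 dB above -12 dBV, reduced 20:1 to 0.02 dB above → -11.98 dBV.

-11.98 dBV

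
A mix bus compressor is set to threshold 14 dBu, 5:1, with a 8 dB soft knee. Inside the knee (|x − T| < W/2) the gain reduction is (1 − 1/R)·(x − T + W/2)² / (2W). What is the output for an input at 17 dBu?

x − T + W/2 = 17 − 14 + 4 = 7.
GR = (1 − 1/5) × 7² / 16 = 0.8 × 49 / 16 = 2.45 dB.
Output = 17 − 2.45 = 14.55 dBu.

14.55 dBu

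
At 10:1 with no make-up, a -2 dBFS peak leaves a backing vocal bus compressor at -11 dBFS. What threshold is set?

-12 dBFS

Input is 10 dB above T (since output overshoot × R = input overshoot: (-11 − T)·10 = -2 − T gives T = -12 dBFS).
Check: -12 + (-2 − (-12))/10 = -12 + 1 = -11 dBFS. ✓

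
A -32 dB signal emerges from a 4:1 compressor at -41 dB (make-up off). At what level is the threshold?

Input is 12 dB above T (since output overshoot × R = input overshoot: (-41 − T)·4 = -32 − T gives T = -44 dB).
Check: -44 + (-32 − (-44))/4 = -44 + 3 = -41 dB. ✓

-44 dB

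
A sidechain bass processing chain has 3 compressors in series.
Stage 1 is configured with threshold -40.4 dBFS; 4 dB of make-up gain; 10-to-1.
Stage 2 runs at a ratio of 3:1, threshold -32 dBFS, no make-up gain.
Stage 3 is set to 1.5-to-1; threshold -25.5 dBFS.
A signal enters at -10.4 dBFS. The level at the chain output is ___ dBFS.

-33.4 dBFS

Stage 1: -10.4 dBFS is 30 dB over -40.4 dBFS; at 10:1 that becomes 3 dB over, giving -37.4 dBFS; +4 dB make-up → -33.4 dBFS.
Stage 2: -33.4 dBFS is at or below the -32 dBFS threshold — no compression; output -33.4 dBFS.
Stage 3: -33.4 dBFS ≤ -25.5 dBFS, so stage 3 doesn't engage; output -33.4 dBFS.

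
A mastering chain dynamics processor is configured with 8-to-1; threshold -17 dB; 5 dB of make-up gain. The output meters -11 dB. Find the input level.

-9 dB

Stripping the +5 dB make-up gives -16 dB at the gain stage.
Post-compression overshoot = -16 − (-17) = 1 dB.
Undo the ratio: input overshoot = 1 × 8 = 8 dB, giving input = -9 dB.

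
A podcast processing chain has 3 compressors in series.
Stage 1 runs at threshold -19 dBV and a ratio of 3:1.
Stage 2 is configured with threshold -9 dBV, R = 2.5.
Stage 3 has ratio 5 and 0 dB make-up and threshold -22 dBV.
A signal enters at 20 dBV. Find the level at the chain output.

Stage 1: 39 dB above -19 dBV, reduced 3:1 to 13 dB above → -6 dBV.
Stage 2: -6 dBV is 3 dB over -9 dBV; at 2.5:1 that becomes 1.2 dB over, giving -7.8 dBV.
Stage 3: -7.8 dBV is 14.2 dB over -22 dBV; at 5:1 that becomes 2.84 dB over, giving -19.16 dBV.

-19.16 dBV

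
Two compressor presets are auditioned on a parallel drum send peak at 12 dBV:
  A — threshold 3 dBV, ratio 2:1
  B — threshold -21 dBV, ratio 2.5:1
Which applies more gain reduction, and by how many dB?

A: GR = 9 − 9/2 = 4.5 dB.
B: GR = 33 − 33/2.5 = 19.8 dB.
B reduces 15.3 dB more.

B, by 15.3 dB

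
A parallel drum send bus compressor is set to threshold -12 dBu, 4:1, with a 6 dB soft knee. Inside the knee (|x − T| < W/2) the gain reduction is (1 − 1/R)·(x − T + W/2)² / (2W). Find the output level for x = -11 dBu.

x − T + W/2 = -11 − (-12) + 3 = 4.
GR = (1 − 1/4) × 4² / 12 = 0.75 × 16 / 12 = 1 dB.
Output = -11 − 1 = -12 dBu.

-12 dBu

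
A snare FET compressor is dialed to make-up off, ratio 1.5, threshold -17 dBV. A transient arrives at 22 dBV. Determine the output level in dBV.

The input is 39 dB above the -17 dBV threshold.
At 1.5:1 the overshoot is divided by 1.5, leaving 26 dB above threshold.
Output = -17 + 26 = 9 dBV.

9 dBV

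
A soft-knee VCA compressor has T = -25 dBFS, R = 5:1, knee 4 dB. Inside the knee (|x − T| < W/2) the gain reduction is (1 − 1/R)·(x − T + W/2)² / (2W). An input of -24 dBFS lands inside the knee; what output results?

-24.9 dBFS

x − T + W/2 = -24 − (-25) + 2 = 3.
GR = (1 − 1/5) × 3² / 8 = 0.8 × 9 / 8 = 0.9 dB.
Output = -24 − 0.9 = -24.9 dBFS.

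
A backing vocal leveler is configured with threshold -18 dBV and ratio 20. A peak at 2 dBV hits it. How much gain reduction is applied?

2 dBV exceeds the threshold by 20 dB.
At 20:1, output sits 20/20 = 1 dB above threshold.
So the signal is attenuated by 20 − 1 = 19 dB.

19 dB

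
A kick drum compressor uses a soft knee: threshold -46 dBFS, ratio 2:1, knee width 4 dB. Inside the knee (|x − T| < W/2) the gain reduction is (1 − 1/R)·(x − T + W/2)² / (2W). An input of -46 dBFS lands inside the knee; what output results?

-46.25 dBFS

x − T + W/2 = -46 − (-46) + 2 = 2.
GR = (1 − 1/2) × 2² / 8 = 0.5 × 4 / 8 = 0.25 dB.
Output = -46 − 0.25 = -46.25 dBFS.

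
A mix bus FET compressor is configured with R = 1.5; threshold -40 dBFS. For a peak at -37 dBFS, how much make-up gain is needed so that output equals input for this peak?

The peak compresses to -40 + 3/1.5 = -38 dBFS.
To reach -37 dBFS requires -37 − (-38) = 1 dB of make-up.

1 dB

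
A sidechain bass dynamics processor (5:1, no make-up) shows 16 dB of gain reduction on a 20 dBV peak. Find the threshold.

Gain reduction = 20 − 4 = 16 dB; output overshoot = GR / (R − 1) = 16 / 4 = 4 dB.
Threshold = output − output overshoot = 4 − 4 = 0 dBV.

0 dBV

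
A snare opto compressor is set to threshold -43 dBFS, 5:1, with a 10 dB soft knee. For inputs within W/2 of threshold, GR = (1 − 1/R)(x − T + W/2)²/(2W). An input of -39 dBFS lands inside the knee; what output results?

x − T + W/2 = -39 − (-43) + 5 = 9.
GR = (1 − 1/5) × 9² / 20 = 0.8 × 81 / 20 = 3.24 dB.
Output = -39 − 3.24 = -42.24 dBFS.

-42.24 dBFS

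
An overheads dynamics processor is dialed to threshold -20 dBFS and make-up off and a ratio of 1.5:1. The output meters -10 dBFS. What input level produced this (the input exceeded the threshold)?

Post-compression overshoot = -10 − (-20) = 10 dB.
Input overshoot = R × output overshoot = 15 dB → input = -20 + 15 = -5 dBFS.

-5 dBFS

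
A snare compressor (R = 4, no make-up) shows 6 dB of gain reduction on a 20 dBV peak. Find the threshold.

Gain reduction = 20 − 14 = 6 dB; output overshoot = GR / (R − 1) = 6 / 3 = 2 dB.
Threshold = output − output overshoot = 14 − 2 = 12 dBV.

12 dBV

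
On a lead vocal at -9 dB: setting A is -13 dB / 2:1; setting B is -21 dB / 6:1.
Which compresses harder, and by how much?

A: overshoot 4 dB → output overshoot 2 dB → GR 2 dB.
B: overshoot 12 dB → output overshoot 2 dB → GR 10 dB.
B reduces 8 dB more.

B, by 8 dB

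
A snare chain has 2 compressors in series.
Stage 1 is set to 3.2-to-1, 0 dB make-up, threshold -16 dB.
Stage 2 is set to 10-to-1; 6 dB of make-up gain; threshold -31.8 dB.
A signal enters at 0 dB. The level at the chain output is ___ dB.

-23.72 dB

Stage 1: 0 dB is 16 dB over -16 dB; at 3.2:1 that becomes 5 dB over, giving -11 dB.
Stage 2: overshoot 20.8 dB → 20.8/10 = 2.08 dB → -29.72 dB; +6 dB make-up → -23.72 dB.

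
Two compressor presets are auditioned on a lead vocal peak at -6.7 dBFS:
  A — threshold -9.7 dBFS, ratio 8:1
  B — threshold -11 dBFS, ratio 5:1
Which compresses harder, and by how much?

B, by 0.815 dB

A: 3 dB over, compressed to 0.375 dB over, so 2.625 dB of GR.
B: 4.3 dB over, compressed to 0.86 dB over, so 3.44 dB of GR.
Difference: 0.815 dB in favour of B.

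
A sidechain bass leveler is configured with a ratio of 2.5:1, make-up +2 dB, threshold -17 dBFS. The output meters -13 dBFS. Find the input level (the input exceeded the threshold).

-12 dBFS

Stripping the +2 dB make-up gives -15 dBFS at the gain stage.
The compressed level sits -15 − (-17) = 2 dB over threshold.
Undo the ratio: input overshoot = 2 × 2.5 = 5 dB, giving input = -12 dBFS.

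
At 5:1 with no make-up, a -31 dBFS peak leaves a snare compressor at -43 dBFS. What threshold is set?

-46 dBFS

Gain reduction = -31 − (-43) = 12 dB; output overshoot = GR / (R − 1) = 12 / 4 = 3 dB.
Threshold = output − output overshoot = -43 − 3 = -46 dBFS.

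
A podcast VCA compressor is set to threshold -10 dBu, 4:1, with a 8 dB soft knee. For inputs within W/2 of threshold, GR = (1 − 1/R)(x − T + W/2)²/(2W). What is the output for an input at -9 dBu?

x − T + W/2 = -9 − (-10) + 4 = 5.
GR = (1 − 1/4) × 5² / 16 = 0.75 × 25 / 16 = 1.171875 dB.
Output = -9 − 1.171875 = -10.171875 dBu.

-10.171875 dBu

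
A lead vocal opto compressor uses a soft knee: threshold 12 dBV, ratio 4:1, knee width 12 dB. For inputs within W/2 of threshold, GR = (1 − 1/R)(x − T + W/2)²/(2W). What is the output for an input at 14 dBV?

12 dBV

x − T + W/2 = 14 − 12 + 6 = 8.
GR = (1 − 1/4) × 8² / 24 = 0.75 × 64 / 24 = 2 dB.
Output = 14 − 2 = 12 dBV.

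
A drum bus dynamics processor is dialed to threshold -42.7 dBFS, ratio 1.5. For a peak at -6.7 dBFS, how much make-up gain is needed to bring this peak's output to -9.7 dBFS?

The peak compresses to -42.7 + 36/1.5 = -18.7 dBFS.
To reach -9.7 dBFS requires -9.7 − (-18.7) = 9 dB of make-up.

9 dB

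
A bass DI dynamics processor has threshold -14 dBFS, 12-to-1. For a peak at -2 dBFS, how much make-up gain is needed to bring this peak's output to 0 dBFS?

The peak compresses to -14 + 12/12 = -13 dBFS.
To reach 0 dBFS requires 0 − (-13) = 13 dB of make-up.

13 dB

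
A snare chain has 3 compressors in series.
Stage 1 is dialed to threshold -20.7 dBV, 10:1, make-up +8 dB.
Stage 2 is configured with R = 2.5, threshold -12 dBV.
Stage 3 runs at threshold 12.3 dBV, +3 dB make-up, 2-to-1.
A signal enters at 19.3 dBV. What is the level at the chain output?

-7.68 dBV

Stage 1: overshoot 40 dB → 40/10 = 4 dB → -16.7 dBV; +8 dB make-up → -8.7 dBV.
Stage 2: overshoot 3.3 dB → 3.3/2.5 = 1.32 dB → -10.68 dBV.
Stage 3: below threshold (-10.68 ≤ 12.3); passes unchanged; make-up brings it to -7.68 dBV.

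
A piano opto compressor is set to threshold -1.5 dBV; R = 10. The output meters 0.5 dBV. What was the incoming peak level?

18.5 dBV

Post-compression overshoot = 0.5 − (-1.5) = 2 dB.
Before 10:1 compression the overshoot was 2 × 10 = 20 dB, so input = -1.5 + 20 = 18.5 dBV.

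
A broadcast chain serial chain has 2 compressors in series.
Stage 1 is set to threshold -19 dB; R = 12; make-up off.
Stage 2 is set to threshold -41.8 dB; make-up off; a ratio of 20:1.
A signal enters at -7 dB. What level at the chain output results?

-40.61 dB

Stage 1: -7 dB is 12 dB over -19 dB; at 12:1 that becomes 1 dB over, giving -18 dB.
Stage 2: overshoot 23.8 dB → 23.8/20 = 1.19 dB → -40.61 dB.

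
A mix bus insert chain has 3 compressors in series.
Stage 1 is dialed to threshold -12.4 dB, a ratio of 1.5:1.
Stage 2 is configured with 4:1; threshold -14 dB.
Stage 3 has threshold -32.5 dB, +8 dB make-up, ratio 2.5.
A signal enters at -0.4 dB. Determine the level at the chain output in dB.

-16.14 dB

Stage 1: 12 dB above -12.4 dB, reduced 1.5:1 to 8 dB above → -4.4 dB.
Stage 2: -4.4 dB is 9.6 dB over -14 dB; at 4:1 that becomes 2.4 dB over, giving -11.6 dB.
Stage 3: overshoot 20.9 dB → 20.9/2.5 = 8.36 dB → -24.14 dB; +8 dB make-up → -16.14 dB.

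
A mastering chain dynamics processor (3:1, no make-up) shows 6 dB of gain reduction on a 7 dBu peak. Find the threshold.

-2 dBu

Let T be the threshold. Output overshoot = (input overshoot)/R, so 1 − T = (7 − T)/3.
3·(1 − T) = 7 − T → 2·T = 3 − 7 = -4.
T = -4/2 = -2 dBu.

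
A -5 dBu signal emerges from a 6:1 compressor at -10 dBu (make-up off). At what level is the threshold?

Gain reduction = -5 − (-10) = 5 dB; output overshoot = GR / (R − 1) = 5 / 5 = 1 dB.
Threshold = output − output overshoot = -10 − 1 = -11 dBu.

-11 dBu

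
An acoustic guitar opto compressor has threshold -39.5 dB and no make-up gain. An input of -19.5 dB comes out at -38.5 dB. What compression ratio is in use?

Input overshoot = -19.5 − (-39.5) = 20 dB; output overshoot = -38.5 − (-39.5) = 1 dB.
Ratio = 20 / 1 = 20.

20:1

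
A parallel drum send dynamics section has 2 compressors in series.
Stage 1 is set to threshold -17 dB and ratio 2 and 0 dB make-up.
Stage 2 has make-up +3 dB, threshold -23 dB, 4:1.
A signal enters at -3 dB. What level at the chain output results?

Stage 1: overshoot 14 dB → 14/2 = 7 dB → -10 dB.
Stage 2: 13 dB above -23 dB, reduced 4:1 to 3.25 dB above → -19.75 dB; +3 dB make-up → -16.75 dB.

-16.75 dB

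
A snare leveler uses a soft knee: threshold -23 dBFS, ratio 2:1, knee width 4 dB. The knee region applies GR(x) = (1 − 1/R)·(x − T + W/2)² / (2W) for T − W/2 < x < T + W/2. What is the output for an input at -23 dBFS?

-23.25 dBFS

x − T + W/2 = -23 − (-23) + 2 = 2.
GR = (1 − 1/2) × 2² / 8 = 0.5 × 4 / 8 = 0.25 dB.
Output = -23 − 0.25 = -23.25 dBFS.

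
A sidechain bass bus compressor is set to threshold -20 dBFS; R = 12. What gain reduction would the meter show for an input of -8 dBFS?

11 dB

-8 dBFS exceeds the threshold by 12 dB.
At 12:1, output sits 12/12 = 1 dB above threshold.
So the signal is attenuated by 12 − 1 = 11 dB.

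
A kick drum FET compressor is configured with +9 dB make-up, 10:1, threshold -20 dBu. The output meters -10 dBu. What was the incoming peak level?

-10 dBu

Stripping the +9 dB make-up gives -19 dBu at the gain stage.
Post-compression overshoot = -19 − (-20) = 1 dB.
Input overshoot = R × output overshoot = 10 dB → input = -20 + 10 = -10 dBu.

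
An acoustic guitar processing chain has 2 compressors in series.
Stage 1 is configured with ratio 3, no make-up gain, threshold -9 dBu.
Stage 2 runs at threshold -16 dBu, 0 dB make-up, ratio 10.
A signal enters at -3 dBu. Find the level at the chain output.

Stage 1: 6 dB above -9 dBu, reduced 3:1 to 2 dB above → -7 dBu.
Stage 2: 9 dB above -16 dBu, reduced 10:1 to 0.9 dB above → -15.1 dBu.

-15.1 dBu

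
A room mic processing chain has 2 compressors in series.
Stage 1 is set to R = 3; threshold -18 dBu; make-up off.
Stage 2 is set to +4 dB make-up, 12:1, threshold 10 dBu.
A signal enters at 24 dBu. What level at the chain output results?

Stage 1: 24 dBu is 42 dB over -18 dBu; at 3:1 that becomes 14 dB over, giving -4 dBu.
Stage 2: below threshold (-4 ≤ 10); passes unchanged; make-up brings it to 0 dBu.

0 dBu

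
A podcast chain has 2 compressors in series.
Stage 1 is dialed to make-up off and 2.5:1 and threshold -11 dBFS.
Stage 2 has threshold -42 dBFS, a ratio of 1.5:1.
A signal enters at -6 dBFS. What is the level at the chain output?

Stage 1: -6 dBFS is 5 dB over -11 dBFS; at 2.5:1 that becomes 2 dB over, giving -9 dBFS.
Stage 2: overshoot 33 dB → 33/1.5 = 22 dB → -20 dBFS.

-20 dBFS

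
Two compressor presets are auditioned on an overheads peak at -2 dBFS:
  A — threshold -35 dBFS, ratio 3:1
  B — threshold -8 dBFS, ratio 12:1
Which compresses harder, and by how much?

A: 33 dB over, compressed to 11 dB over, so 22 dB of GR.
B: 6 dB over, compressed to 0.5 dB over, so 5.5 dB of GR.
A applies 16.5 dB more gain reduction.

A, by 16.5 dB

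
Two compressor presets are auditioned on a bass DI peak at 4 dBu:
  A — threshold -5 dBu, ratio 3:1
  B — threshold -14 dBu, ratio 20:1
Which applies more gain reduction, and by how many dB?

A: GR = 9 − 9/3 = 6 dB.
B: GR = 18 − 18/20 = 17.1 dB.
B reduces 11.1 dB more.

B, by 11.1 dB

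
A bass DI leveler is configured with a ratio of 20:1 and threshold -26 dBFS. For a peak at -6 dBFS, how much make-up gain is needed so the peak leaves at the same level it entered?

Overshoot 20 dB → 20/20 = 1 dB after compression, so the compressed level is -26 + 1 = -25 dBFS.
Make-up = target − compressed = -6 − (-25) = 19 dB.

19 dB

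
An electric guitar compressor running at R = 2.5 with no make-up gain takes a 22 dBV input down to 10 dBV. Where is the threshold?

2 dBV

Gain reduction = 22 − 10 = 12 dB; output overshoot = GR / (R − 1) = 12 / 1.5 = 8 dB.
Threshold = output − output overshoot = 10 − 8 = 2 dBV.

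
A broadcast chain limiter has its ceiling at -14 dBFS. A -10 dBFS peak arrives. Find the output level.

-14 dBFS

The limiter clamps the peak to its -14 dBFS ceiling.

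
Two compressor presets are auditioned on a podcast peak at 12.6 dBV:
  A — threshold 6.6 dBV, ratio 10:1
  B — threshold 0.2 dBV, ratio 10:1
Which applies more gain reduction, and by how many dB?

B, by 5.76 dB

A: 6 dB over, compressed to 0.6 dB over, so 5.4 dB of GR.
B: 12.4 dB over, compressed to 1.24 dB over, so 11.16 dB of GR.
B reduces 5.76 dB more.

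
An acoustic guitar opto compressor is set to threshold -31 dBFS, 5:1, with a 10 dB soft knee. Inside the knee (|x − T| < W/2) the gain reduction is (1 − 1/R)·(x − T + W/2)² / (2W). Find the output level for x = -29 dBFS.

-30.96 dBFS

x − T + W/2 = -29 − (-31) + 5 = 7.
GR = (1 − 1/5) × 7² / 20 = 0.8 × 49 / 20 = 1.96 dB.
Output = -29 − 1.96 = -30.96 dBFS.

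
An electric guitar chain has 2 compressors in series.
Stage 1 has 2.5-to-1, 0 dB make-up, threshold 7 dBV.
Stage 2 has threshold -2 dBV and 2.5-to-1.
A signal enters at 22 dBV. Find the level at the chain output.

Stage 1: overshoot 15 dB → 15/2.5 = 6 dB → 13 dBV.
Stage 2: 15 dB above -2 dBV, reduced 2.5:1 to 6 dB above → 4 dBV.

4 dBV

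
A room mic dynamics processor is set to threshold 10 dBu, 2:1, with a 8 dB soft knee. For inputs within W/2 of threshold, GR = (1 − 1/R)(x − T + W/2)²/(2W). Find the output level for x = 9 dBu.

x − T + W/2 = 9 − 10 + 4 = 3.
GR = (1 − 1/2) × 3² / 16 = 0.5 × 9 / 16 = 0.28125 dB.
Output = 9 − 0.28125 = 8.71875 dBu.

8.71875 dBu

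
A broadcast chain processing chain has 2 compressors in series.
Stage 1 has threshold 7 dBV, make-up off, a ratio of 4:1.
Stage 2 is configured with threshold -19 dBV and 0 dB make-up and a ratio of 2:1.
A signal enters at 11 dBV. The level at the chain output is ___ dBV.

-5.5 dBV

Stage 1: 11 dBV is 4 dB over 7 dBV; at 4:1 that becomes 1 dB over, giving 8 dBV.
Stage 2: overshoot 27 dB → 27/2 = 13.5 dB → -5.5 dBV.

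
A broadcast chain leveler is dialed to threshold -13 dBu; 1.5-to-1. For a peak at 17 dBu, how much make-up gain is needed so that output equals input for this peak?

Without make-up, output = threshold + overshoot/1.5 = -13 + 20 = 7 dBu.
Gap to target: 10 dB.

10 dB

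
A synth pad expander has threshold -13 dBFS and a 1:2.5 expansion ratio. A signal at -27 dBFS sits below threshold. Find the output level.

-48 dBFS

Undershoot = (-13) − (-27) = 14 dB.
At 1:2.5, that expands to 35 dB under threshold.
Output = -13 − 35 = -48 dBFS.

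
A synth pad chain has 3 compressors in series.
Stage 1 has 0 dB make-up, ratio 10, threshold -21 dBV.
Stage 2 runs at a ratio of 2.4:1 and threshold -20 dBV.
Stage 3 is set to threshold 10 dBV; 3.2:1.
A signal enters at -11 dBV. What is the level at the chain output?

Stage 1: overshoot 10 dB → 10/10 = 1 dB → -20 dBV.
Stage 2: -20 dBV is at or below the -20 dBV threshold — no compression; output -20 dBV.
Stage 3: -20 dBV is at or below the 10 dBV threshold — no compression; output -20 dBV.

-20 dBV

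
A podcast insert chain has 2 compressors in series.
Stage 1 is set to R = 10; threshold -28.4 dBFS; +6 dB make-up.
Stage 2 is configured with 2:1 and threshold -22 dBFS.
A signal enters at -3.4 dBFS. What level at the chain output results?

Stage 1: 25 dB above -28.4 dBFS, reduced 10:1 to 2.5 dB above → -25.9 dBFS; +6 dB make-up → -19.9 dBFS.
Stage 2: -19.9 dBFS is 2.1 dB over -22 dBFS; at 2:1 that becomes 1.05 dB over, giving -20.95 dBFS.

-20.95 dBFS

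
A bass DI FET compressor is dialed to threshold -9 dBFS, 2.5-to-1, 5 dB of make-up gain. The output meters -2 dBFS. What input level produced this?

-4 dBFS

Before make-up, the level was -2 − 5 = -7 dBFS.
The compressed level sits -7 − (-9) = 2 dB over threshold.
Before 2.5:1 compression the overshoot was 2 × 2.5 = 5 dB, so input = -9 + 5 = -4 dBFS.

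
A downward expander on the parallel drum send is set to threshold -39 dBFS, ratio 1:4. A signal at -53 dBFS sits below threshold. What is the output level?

-95 dBFS

Below threshold, a 1:4 expander applies gain = (4−1)×(T − x) of attenuation.
(4−1) × 14 = 42 dB, so output = -53 − 42 = -95 dBFS.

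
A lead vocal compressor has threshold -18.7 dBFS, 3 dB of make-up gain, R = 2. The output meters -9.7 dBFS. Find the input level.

-6.7 dBFS

Remove make-up: -9.7 − 3 = -12.7 dBFS.
Post-compression overshoot = -12.7 − (-18.7) = 6 dB.
Input overshoot = R × output overshoot = 12 dB → input = -18.7 + 12 = -6.7 dBFS.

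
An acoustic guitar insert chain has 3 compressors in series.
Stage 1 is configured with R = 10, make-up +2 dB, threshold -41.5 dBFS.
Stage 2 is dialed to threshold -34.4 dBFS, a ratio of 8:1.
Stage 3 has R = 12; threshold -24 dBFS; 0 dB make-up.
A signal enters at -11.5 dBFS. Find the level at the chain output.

Stage 1: overshoot 30 dB → 30/10 = 3 dB → -38.5 dBFS; +2 dB make-up → -36.5 dBFS.
Stage 2: -36.5 dBFS ≤ -34.4 dBFS, so stage 2 doesn't engage; output -36.5 dBFS.
Stage 3: -36.5 dBFS ≤ -24 dBFS, so stage 3 doesn't engage; output -36.5 dBFS.

-36.5 dBFS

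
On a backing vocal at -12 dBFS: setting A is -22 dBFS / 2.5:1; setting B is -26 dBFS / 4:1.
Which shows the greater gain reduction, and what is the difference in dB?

B, by 4.5 dB

A: overshoot 10 dB → output overshoot 4 dB → GR 6 dB.
B: overshoot 14 dB → output overshoot 3.5 dB → GR 10.5 dB.
B reduces 4.5 dB more.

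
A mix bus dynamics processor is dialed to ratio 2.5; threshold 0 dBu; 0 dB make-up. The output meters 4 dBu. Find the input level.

That's 4 dB above the 0 dBu threshold.
Undo the ratio: input overshoot = 4 × 2.5 = 10 dB, giving input = 10 dBu.

10 dBu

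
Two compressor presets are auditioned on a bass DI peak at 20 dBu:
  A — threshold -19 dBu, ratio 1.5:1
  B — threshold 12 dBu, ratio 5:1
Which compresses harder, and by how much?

A: overshoot 39 dB → output overshoot 26 dB → GR 13 dB.
B: overshoot 8 dB → output overshoot 1.6 dB → GR 6.4 dB.
A applies 6.6 dB more gain reduction.

A, by 6.6 dB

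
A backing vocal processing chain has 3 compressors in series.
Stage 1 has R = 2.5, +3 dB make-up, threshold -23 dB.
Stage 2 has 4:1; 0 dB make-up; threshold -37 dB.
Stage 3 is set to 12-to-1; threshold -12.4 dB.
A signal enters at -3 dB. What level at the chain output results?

-30.75 dB

Stage 1: -3 dB is 20 dB over -23 dB; at 2.5:1 that becomes 8 dB over, giving -15 dB; +3 dB make-up → -12 dB.
Stage 2: overshoot 25 dB → 25/4 = 6.25 dB → -30.75 dB.
Stage 3: -30.75 dB ≤ -12.4 dB, so stage 3 doesn't engage; output -30.75 dB.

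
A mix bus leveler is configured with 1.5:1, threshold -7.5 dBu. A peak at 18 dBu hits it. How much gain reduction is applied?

8.5 dB

18 dBu exceeds the threshold by 25.5 dB.
A 1.5:1 ratio leaves 17 dB of that excess.
So the signal is attenuated by 25.5 − 17 = 8.5 dB.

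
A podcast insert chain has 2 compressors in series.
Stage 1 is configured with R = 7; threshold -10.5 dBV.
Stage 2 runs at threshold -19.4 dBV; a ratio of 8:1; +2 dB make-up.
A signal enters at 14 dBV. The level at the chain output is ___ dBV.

-15.85 dBV

Stage 1: overshoot 24.5 dB → 24.5/7 = 3.5 dB → -7 dBV.
Stage 2: overshoot 12.4 dB → 12.4/8 = 1.55 dB → -17.85 dBV; +2 dB make-up → -15.85 dBV.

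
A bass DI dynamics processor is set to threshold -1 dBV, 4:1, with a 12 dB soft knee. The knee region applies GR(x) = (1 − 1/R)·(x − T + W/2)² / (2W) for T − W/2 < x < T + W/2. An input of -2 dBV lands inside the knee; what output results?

-2.78125 dBV

x − T + W/2 = -2 − (-1) + 6 = 5.
GR = (1 − 1/4) × 5² / 24 = 0.75 × 25 / 24 = 0.78125 dB.
Output = -2 − 0.78125 = -2.78125 dBV.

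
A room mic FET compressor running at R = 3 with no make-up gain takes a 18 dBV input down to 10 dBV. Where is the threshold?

6 dBV

Let T be the threshold. Output overshoot = (input overshoot)/R, so 10 − T = (18 − T)/3.
3·(10 − T) = 18 − T → 2·T = 30 − 18 = 12.
T = 12/2 = 6 dBV.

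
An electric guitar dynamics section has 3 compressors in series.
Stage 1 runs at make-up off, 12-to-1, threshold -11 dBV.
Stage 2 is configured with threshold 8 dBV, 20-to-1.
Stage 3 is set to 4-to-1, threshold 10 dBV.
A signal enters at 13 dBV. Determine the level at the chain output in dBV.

Stage 1: 24 dB above -11 dBV, reduced 12:1 to 2 dB above → -9 dBV.
Stage 2: -9 dBV ≤ 8 dBV, so stage 2 doesn't engage; output -9 dBV.
Stage 3: -9 dBV is at or below the 10 dBV threshold — no compression; output -9 dBV.

-9 dBV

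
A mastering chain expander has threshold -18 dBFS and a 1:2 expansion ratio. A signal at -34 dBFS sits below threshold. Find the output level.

-50 dBFS

The input is 16 dB below the -18 dBFS threshold.
A 1:2 expander multiplies undershoot by 2: 16 × 2 = 32 dB below threshold.
Output = -18 − 32 = -50 dBFS.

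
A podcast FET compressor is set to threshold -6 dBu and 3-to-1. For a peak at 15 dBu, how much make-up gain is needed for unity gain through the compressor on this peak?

14 dB

Without make-up, output = threshold + overshoot/3 = -6 + 7 = 1 dBu.
Gap to target: 14 dB.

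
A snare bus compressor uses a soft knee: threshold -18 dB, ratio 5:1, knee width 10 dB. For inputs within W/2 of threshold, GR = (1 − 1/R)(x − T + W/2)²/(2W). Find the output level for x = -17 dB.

-18.44 dB

x − T + W/2 = -17 − (-18) + 5 = 6.
GR = (1 − 1/5) × 6² / 20 = 0.8 × 36 / 20 = 1.44 dB.
Output = -17 − 1.44 = -18.44 dB.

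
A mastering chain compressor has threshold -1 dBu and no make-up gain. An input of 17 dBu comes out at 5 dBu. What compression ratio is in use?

3:1

Input overshoot = 17 − (-1) = 18 dB; output overshoot = 5 − (-1) = 6 dB.
Ratio = 18 / 6 = 3.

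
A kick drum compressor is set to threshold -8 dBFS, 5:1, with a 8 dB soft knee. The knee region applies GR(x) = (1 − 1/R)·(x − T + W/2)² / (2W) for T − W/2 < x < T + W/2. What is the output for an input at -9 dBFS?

-9.45 dBFS

x − T + W/2 = -9 − (-8) + 4 = 3.
GR = (1 − 1/5) × 3² / 16 = 0.8 × 9 / 16 = 0.45 dB.
Output = -9 − 0.45 = -9.45 dBFS.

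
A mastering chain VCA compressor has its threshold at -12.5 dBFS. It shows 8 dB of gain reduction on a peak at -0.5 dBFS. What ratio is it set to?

Input overshoot = -0.5 − (-12.5) = 12 dB.
Output overshoot = 12 − 8 = 4 dB.
Ratio = input overshoot / output overshoot = 12 / 4 = 3.

3:1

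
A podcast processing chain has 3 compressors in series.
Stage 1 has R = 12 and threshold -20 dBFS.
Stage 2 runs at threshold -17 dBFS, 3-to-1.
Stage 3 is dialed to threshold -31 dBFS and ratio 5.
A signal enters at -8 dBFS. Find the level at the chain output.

Stage 1: overshoot 12 dB → 12/12 = 1 dB → -19 dBFS.
Stage 2: below threshold (-19 ≤ -17); passes unchanged; output -19 dBFS.
Stage 3: -19 dBFS is 12 dB over -31 dBFS; at 5:1 that becomes 2.4 dB over, giving -28.6 dBFS.

-28.6 dBFS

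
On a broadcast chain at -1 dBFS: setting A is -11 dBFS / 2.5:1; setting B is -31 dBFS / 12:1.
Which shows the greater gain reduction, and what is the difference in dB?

A: overshoot 10 dB → output overshoot 4 dB → GR 6 dB.
B: overshoot 30 dB → output overshoot 2.5 dB → GR 27.5 dB.
Difference: 21.5 dB in favour of B.

B, by 21.5 dB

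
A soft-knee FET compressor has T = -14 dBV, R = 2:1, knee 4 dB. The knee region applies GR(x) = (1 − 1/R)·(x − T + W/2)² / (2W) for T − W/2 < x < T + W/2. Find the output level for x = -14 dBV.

x − T + W/2 = -14 − (-14) + 2 = 2.
GR = (1 − 1/2) × 2² / 8 = 0.5 × 4 / 8 = 0.25 dB.
Output = -14 − 0.25 = -14.25 dBV.

-14.25 dBV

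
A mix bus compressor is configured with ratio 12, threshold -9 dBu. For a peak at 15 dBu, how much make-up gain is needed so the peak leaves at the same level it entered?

22 dB

Overshoot 24 dB → 24/12 = 2 dB after compression, so the compressed level is -9 + 2 = -7 dBu.
Make-up = target − compressed = 15 − (-7) = 22 dB.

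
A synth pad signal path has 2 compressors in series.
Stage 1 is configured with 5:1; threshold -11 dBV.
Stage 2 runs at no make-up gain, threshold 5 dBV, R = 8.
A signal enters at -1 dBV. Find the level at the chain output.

Stage 1: overshoot 10 dB → 10/5 = 2 dB → -9 dBV.
Stage 2: below threshold (-9 ≤ 5); passes unchanged; output -9 dBV.

-9 dBV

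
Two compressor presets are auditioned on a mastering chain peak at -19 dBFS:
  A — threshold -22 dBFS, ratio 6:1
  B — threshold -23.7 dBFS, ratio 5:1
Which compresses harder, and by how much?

B, by 1.26 dB

A: 3 dB over, compressed to 0.5 dB over, so 2.5 dB of GR.
B: 4.7 dB over, compressed to 0.94 dB over, so 3.76 dB of GR.
Difference: 1.26 dB in favour of B.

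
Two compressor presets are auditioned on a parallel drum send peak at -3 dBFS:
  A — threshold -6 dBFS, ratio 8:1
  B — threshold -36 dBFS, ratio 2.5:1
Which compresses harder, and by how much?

A: 3 dB over, compressed to 0.375 dB over, so 2.625 dB of GR.
B: 33 dB over, compressed to 13.2 dB over, so 19.8 dB of GR.
B applies 17.175 dB more gain reduction.

B, by 17.175 dB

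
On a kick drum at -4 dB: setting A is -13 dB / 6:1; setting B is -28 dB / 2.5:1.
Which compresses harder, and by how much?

A: overshoot 9 dB → output overshoot 1.5 dB → GR 7.5 dB.
B: overshoot 24 dB → output overshoot 9.6 dB → GR 14.4 dB.
B reduces 6.9 dB more.

B, by 6.9 dB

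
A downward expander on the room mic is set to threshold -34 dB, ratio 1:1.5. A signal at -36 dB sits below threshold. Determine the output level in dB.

-37 dB

Below threshold, a 1:1.5 expander applies gain = (1.5−1)×(T − x) of attenuation.
(1.5−1) × 2 = 1 dB, so output = -36 − 1 = -37 dB.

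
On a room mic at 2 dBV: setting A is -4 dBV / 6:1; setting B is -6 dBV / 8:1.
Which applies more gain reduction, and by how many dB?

B, by 2 dB

A: 6 dB over, compressed to 1 dB over, so 5 dB of GR.
B: 8 dB over, compressed to 1 dB over, so 7 dB of GR.
B reduces 2 dB more.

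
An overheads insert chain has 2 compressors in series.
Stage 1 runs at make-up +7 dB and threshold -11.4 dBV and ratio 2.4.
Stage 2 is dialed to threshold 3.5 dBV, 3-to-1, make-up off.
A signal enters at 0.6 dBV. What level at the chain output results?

Stage 1: 12 dB above -11.4 dBV, reduced 2.4:1 to 5 dB above → -6.4 dBV; +7 dB make-up → 0.6 dBV.
Stage 2: 0.6 dBV ≤ 3.5 dBV, so stage 2 doesn't engage; output 0.6 dBV.

0.6 dBV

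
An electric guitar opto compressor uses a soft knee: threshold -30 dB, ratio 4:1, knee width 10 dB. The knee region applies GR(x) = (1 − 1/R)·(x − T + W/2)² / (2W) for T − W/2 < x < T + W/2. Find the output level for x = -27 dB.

-29.4 dB

x − T + W/2 = -27 − (-30) + 5 = 8.
GR = (1 − 1/4) × 8² / 20 = 0.75 × 64 / 20 = 2.4 dB.
Output = -27 − 2.4 = -29.4 dB.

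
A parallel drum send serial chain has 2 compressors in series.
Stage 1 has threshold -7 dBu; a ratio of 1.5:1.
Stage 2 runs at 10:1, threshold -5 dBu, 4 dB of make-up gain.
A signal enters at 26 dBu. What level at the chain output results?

Stage 1: overshoot 33 dB → 33/1.5 = 22 dB → 15 dBu.
Stage 2: overshoot 20 dB → 20/10 = 2 dB → -3 dBu; +4 dB make-up → 1 dBu.

1 dBu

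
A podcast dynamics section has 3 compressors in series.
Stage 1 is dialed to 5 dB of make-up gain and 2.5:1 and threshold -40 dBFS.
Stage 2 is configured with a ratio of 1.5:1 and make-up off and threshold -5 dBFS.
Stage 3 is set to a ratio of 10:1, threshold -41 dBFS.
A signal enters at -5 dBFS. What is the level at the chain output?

-39 dBFS

Stage 1: -5 dBFS is 35 dB over -40 dBFS; at 2.5:1 that becomes 14 dB over, giving -26 dBFS; +5 dB make-up → -21 dBFS.
Stage 2: -21 dBFS is at or below the -5 dBFS threshold — no compression; output -21 dBFS.
Stage 3: overshoot 20 dB → 20/10 = 2 dB → -39 dBFS.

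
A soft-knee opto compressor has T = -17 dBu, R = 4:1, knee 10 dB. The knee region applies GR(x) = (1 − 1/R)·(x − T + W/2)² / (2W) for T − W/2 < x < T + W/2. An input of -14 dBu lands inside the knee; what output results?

x − T + W/2 = -14 − (-17) + 5 = 8.
GR = (1 − 1/4) × 8² / 20 = 0.75 × 64 / 20 = 2.4 dB.
Output = -14 − 2.4 = -16.4 dBu.

-16.4 dBu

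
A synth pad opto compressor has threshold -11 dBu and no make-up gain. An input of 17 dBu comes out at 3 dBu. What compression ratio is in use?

Input overshoot = 17 − (-11) = 28 dB; output overshoot = 3 − (-11) = 14 dB.
Ratio = 28 / 14 = 2.

2:1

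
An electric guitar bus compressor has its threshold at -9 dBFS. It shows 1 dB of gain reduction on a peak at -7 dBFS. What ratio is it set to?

Input overshoot = -7 − (-9) = 2 dB.
Output overshoot = 2 − 1 = 1 dB.
Ratio = input overshoot / output overshoot = 2 / 1 = 2.

2:1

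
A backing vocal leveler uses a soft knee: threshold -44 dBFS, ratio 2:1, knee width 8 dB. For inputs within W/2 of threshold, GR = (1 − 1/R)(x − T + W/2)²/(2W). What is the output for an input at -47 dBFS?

-47.03125 dBFS

x − T + W/2 = -47 − (-44) + 4 = 1.
GR = (1 − 1/2) × 1² / 16 = 0.5 × 1 / 16 = 0.03125 dB.
Output = -47 − 0.03125 = -47.03125 dBFS.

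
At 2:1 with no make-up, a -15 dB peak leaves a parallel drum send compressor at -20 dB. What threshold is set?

Gain reduction = -15 − (-20) = 5 dB; output overshoot = GR / (R − 1) = 5 / 1 = 5 dB.
Threshold = output − output overshoot = -20 − 5 = -25 dB.

-25 dB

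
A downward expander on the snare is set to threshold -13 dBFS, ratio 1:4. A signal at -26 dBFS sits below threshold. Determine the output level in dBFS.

-65 dBFS

The input is 13 dB below the -13 dBFS threshold.
A 1:4 expander multiplies undershoot by 4: 13 × 4 = 52 dB below threshold.
Output = -13 − 52 = -65 dBFS.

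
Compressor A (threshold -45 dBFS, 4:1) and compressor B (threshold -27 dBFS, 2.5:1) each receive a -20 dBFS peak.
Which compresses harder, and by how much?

A: overshoot 25 dB → output overshoot 6.25 dB → GR 18.75 dB.
B: overshoot 7 dB → output overshoot 2.8 dB → GR 4.2 dB.
A applies 14.55 dB more gain reduction.

A, by 14.55 dB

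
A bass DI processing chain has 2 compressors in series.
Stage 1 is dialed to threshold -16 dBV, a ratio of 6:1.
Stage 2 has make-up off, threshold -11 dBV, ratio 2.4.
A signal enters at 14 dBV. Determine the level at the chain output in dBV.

Stage 1: overshoot 30 dB → 30/6 = 5 dB → -11 dBV.
Stage 2: -11 dBV ≤ -11 dBV, so stage 2 doesn't engage; output -11 dBV.

-11 dBV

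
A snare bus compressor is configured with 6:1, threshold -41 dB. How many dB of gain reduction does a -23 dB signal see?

-23 dB exceeds the threshold by 18 dB.
At 6:1, output sits 18/6 = 3 dB above threshold.
GR = overshoot in − overshoot out = 18 − 3 = 15 dB.

15 dB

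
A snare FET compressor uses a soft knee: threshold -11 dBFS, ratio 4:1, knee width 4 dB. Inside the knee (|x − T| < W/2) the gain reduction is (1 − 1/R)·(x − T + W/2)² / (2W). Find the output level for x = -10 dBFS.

x − T + W/2 = -10 − (-11) + 2 = 3.
GR = (1 − 1/4) × 3² / 8 = 0.75 × 9 / 8 = 0.84375 dB.
Output = -10 − 0.84375 = -10.84375 dBFS.

-10.84375 dBFS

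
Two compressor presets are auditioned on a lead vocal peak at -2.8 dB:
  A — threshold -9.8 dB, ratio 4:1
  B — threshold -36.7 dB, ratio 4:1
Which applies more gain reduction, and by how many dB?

B, by 20.175 dB

A: 7 dB over, compressed to 1.75 dB over, so 5.25 dB of GR.
B: 33.9 dB over, compressed to 8.475 dB over, so 25.425 dB of GR.
Difference: 20.175 dB in favour of B.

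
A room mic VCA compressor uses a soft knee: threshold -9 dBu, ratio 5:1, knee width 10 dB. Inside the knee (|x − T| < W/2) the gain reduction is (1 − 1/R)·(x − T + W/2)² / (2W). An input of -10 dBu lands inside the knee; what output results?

x − T + W/2 = -10 − (-9) + 5 = 4.
GR = (1 − 1/5) × 4² / 20 = 0.8 × 16 / 20 = 0.64 dB.
Output = -10 − 0.64 = -10.64 dBu.

-10.64 dBu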